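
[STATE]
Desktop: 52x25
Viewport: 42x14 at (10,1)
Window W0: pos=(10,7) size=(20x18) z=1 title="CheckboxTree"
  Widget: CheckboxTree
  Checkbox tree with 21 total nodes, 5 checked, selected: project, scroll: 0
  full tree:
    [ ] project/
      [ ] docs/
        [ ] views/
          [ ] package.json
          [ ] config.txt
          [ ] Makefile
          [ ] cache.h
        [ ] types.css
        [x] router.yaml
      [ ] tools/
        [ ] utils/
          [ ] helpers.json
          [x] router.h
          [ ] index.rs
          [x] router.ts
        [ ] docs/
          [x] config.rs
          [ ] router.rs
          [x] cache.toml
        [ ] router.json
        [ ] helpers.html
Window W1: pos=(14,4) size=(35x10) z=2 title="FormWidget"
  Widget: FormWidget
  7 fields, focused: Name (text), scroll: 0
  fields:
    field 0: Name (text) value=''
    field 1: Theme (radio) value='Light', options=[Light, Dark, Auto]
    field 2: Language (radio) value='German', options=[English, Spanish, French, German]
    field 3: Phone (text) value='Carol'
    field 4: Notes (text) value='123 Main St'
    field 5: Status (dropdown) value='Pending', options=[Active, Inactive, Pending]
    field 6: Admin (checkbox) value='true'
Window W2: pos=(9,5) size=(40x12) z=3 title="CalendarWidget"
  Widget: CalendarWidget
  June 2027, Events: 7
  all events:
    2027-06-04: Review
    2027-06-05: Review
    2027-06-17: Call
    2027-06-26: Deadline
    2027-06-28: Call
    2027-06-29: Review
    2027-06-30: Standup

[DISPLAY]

                                          
                                          
                                          
    ┏━━━━━━━━━━━━━━━━━━━━━━━━━━━━━━━━━┓   
━━━━━━━━━━━━━━━━━━━━━━━━━━━━━━━━━━━━━━┓   
 CalendarWidget                       ┃   
──────────────────────────────────────┨   
              June 2027               ┃   
Mo Tu We Th Fr Sa Su                  ┃   
    1  2  3  4*  5*  6                ┃   
 7  8  9 10 11 12 13                  ┃   
14 15 16 17* 18 19 20                 ┃   
21 22 23 24 25 26* 27                 ┃   
28* 29* 30*                           ┃   


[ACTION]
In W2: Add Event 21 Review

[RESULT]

                                          
                                          
                                          
    ┏━━━━━━━━━━━━━━━━━━━━━━━━━━━━━━━━━┓   
━━━━━━━━━━━━━━━━━━━━━━━━━━━━━━━━━━━━━━┓   
 CalendarWidget                       ┃   
──────────────────────────────────────┨   
              June 2027               ┃   
Mo Tu We Th Fr Sa Su                  ┃   
    1  2  3  4*  5*  6                ┃   
 7  8  9 10 11 12 13                  ┃   
14 15 16 17* 18 19 20                 ┃   
21* 22 23 24 25 26* 27                ┃   
28* 29* 30*                           ┃   


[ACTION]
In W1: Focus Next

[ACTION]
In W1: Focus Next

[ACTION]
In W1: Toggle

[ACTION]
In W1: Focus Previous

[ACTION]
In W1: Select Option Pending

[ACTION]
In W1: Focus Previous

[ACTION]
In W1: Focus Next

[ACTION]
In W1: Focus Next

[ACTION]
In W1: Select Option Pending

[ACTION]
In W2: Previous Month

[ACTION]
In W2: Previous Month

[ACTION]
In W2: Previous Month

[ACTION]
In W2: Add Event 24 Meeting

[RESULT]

                                          
                                          
                                          
    ┏━━━━━━━━━━━━━━━━━━━━━━━━━━━━━━━━━┓   
━━━━━━━━━━━━━━━━━━━━━━━━━━━━━━━━━━━━━━┓   
 CalendarWidget                       ┃   
──────────────────────────────────────┨   
              March 2027              ┃   
Mo Tu We Th Fr Sa Su                  ┃   
 1  2  3  4  5  6  7                  ┃   
 8  9 10 11 12 13 14                  ┃   
15 16 17 18 19 20 21                  ┃   
22 23 24* 25 26 27 28                 ┃   
29 30 31                              ┃   


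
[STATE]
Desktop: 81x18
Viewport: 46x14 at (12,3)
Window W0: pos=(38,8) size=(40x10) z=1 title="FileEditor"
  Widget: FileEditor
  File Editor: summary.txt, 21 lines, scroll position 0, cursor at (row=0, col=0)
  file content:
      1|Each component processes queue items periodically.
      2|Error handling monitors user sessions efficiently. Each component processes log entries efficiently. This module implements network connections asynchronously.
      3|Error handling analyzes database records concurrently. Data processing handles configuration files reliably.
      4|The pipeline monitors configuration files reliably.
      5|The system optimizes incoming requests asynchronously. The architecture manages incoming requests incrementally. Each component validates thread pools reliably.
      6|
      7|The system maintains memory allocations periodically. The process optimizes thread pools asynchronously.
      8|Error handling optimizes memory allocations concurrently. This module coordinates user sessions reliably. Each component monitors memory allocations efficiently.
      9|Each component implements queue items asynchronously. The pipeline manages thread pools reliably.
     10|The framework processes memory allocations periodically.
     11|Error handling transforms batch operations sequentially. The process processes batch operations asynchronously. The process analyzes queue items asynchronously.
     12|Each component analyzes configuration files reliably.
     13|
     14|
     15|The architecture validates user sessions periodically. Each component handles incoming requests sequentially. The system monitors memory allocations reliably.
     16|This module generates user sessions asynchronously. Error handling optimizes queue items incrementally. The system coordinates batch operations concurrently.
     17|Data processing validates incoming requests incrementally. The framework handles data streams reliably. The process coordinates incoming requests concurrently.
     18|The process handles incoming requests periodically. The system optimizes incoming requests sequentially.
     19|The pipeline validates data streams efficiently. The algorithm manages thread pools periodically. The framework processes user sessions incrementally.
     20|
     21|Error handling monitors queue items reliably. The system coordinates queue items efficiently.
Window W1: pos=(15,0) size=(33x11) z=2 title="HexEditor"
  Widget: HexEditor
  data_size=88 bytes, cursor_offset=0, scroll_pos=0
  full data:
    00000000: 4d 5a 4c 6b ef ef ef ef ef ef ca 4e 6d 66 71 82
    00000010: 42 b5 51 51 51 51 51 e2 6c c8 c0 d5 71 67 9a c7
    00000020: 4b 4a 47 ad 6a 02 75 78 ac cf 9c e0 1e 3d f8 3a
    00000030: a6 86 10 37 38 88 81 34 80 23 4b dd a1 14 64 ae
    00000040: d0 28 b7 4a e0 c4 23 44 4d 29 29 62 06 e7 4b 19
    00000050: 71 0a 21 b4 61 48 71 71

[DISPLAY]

   ┃00000000  4D 5a 4c 6b ef ef ef ┃          
   ┃00000010  42 b5 51 51 51 51 51 ┃          
   ┃00000020  4b 4a 47 ad 6a 02 75 ┃          
   ┃00000030  a6 86 10 37 38 88 81 ┃          
   ┃00000040  d0 28 b7 4a e0 c4 23 ┃          
   ┃00000050  71 0a 21 b4 61 48 71 ┃━━━━━━━━━━
   ┃                               ┃or        
   ┗━━━━━━━━━━━━━━━━━━━━━━━━━━━━━━━┛──────────
                          ┃█ach component proc
                          ┃Error handling moni
                          ┃Error handling anal
                          ┃The pipeline monito
                          ┃The system optimize
                          ┃                   


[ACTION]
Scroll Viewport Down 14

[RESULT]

   ┃00000010  42 b5 51 51 51 51 51 ┃          
   ┃00000020  4b 4a 47 ad 6a 02 75 ┃          
   ┃00000030  a6 86 10 37 38 88 81 ┃          
   ┃00000040  d0 28 b7 4a e0 c4 23 ┃          
   ┃00000050  71 0a 21 b4 61 48 71 ┃━━━━━━━━━━
   ┃                               ┃or        
   ┗━━━━━━━━━━━━━━━━━━━━━━━━━━━━━━━┛──────────
                          ┃█ach component proc
                          ┃Error handling moni
                          ┃Error handling anal
                          ┃The pipeline monito
                          ┃The system optimize
                          ┃                   
                          ┗━━━━━━━━━━━━━━━━━━━


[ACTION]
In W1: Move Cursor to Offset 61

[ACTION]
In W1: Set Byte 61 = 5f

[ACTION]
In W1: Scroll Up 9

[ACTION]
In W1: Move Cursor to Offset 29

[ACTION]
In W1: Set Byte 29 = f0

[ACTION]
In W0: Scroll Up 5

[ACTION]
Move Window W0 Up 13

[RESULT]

   ┃00000010  42 b5 51 51 51 51 51 ┃dling moni
   ┃00000020  4b 4a 47 ad 6a 02 75 ┃dling anal
   ┃00000030  a6 86 10 37 38 88 81 ┃ine monito
   ┃00000040  d0 28 b7 4a e0 c4 23 ┃m optimize
   ┃00000050  71 0a 21 b4 61 48 71 ┃          
   ┃                               ┃━━━━━━━━━━
   ┗━━━━━━━━━━━━━━━━━━━━━━━━━━━━━━━┛          
                                              
                                              
                                              
                                              
                                              
                                              
                                              


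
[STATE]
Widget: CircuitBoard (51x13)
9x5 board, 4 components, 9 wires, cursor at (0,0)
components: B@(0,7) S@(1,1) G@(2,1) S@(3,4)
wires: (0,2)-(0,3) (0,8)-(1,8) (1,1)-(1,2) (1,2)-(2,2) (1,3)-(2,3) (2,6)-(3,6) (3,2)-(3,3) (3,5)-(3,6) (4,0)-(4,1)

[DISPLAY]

   0 1 2 3 4 5 6 7 8                               
0  [.]      · ─ ·               B   ·              
                                    │              
1       S ─ ·   ·                   ·              
            │   │                                  
2       G   ·   ·           ·                      
                            │                      
3           · ─ ·   S   · ─ ·                      
                                                   
4   · ─ ·                                          
Cursor: (0,0)                                      
                                                   
                                                   


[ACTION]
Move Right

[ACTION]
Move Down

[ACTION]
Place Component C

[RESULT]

   0 1 2 3 4 5 6 7 8                               
0           · ─ ·               B   ·              
                                    │              
1      [C]─ ·   ·                   ·              
            │   │                                  
2       G   ·   ·           ·                      
                            │                      
3           · ─ ·   S   · ─ ·                      
                                                   
4   · ─ ·                                          
Cursor: (1,1)                                      
                                                   
                                                   


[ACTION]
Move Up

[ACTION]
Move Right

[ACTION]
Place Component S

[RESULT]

   0 1 2 3 4 5 6 7 8                               
0          [S]─ ·               B   ·              
                                    │              
1       C ─ ·   ·                   ·              
            │   │                                  
2       G   ·   ·           ·                      
                            │                      
3           · ─ ·   S   · ─ ·                      
                                                   
4   · ─ ·                                          
Cursor: (0,2)                                      
                                                   
                                                   


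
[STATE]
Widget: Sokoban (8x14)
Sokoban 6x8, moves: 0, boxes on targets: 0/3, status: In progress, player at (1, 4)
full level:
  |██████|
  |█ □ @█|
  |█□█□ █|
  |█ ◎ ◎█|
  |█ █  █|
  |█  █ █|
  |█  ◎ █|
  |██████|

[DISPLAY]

██████  
█ □ @█  
█□█□ █  
█ ◎ ◎█  
█ █  █  
█  █ █  
█  ◎ █  
██████  
Moves: 0
        
        
        
        
        


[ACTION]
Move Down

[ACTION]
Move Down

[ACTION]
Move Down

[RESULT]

██████  
█ □  █  
█□█□ █  
█ ◎ ◎█  
█ █ @█  
█  █ █  
█  ◎ █  
██████  
Moves: 3
        
        
        
        
        


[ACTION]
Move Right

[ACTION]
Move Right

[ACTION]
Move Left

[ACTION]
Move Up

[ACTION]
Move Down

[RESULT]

██████  
█ □  █  
█□█□ █  
█ ◎ ◎█  
█ █@ █  
█  █ █  
█  ◎ █  
██████  
Moves: 6
        
        
        
        
        


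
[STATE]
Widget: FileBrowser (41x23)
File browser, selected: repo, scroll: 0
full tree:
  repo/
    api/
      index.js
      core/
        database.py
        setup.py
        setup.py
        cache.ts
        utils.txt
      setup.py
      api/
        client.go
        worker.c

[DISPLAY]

> [-] repo/                              
    [+] api/                             
                                         
                                         
                                         
                                         
                                         
                                         
                                         
                                         
                                         
                                         
                                         
                                         
                                         
                                         
                                         
                                         
                                         
                                         
                                         
                                         
                                         


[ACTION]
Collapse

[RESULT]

> [+] repo/                              
                                         
                                         
                                         
                                         
                                         
                                         
                                         
                                         
                                         
                                         
                                         
                                         
                                         
                                         
                                         
                                         
                                         
                                         
                                         
                                         
                                         
                                         


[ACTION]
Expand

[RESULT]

> [-] repo/                              
    [+] api/                             
                                         
                                         
                                         
                                         
                                         
                                         
                                         
                                         
                                         
                                         
                                         
                                         
                                         
                                         
                                         
                                         
                                         
                                         
                                         
                                         
                                         


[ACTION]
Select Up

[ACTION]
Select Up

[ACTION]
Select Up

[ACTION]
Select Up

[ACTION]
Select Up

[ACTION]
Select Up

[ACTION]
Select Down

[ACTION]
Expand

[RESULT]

  [-] repo/                              
  > [-] api/                             
      index.js                           
      [+] core/                          
      setup.py                           
      [+] api/                           
                                         
                                         
                                         
                                         
                                         
                                         
                                         
                                         
                                         
                                         
                                         
                                         
                                         
                                         
                                         
                                         
                                         


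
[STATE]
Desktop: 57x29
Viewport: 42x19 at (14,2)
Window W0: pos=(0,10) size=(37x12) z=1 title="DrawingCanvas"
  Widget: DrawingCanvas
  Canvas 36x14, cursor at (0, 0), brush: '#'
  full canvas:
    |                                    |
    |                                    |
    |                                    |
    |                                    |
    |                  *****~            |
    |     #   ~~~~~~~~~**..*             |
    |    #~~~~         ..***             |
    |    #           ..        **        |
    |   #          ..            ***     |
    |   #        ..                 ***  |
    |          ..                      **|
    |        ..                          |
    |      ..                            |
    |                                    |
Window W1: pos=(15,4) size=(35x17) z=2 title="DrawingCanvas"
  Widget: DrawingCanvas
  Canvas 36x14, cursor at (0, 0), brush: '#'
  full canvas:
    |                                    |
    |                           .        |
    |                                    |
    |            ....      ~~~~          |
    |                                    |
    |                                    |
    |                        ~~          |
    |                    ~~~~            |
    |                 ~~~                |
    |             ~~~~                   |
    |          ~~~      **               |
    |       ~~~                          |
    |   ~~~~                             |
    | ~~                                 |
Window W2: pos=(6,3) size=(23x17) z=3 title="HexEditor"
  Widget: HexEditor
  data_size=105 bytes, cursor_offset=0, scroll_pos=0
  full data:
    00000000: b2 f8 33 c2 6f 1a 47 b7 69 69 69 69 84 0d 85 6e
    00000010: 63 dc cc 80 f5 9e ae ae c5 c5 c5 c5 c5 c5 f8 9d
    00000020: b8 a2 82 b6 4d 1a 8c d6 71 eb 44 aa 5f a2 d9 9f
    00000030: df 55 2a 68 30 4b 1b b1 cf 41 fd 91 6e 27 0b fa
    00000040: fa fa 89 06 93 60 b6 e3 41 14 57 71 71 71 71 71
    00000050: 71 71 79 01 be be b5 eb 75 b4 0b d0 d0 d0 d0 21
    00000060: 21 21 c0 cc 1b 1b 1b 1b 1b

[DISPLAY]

                                          
━━━━━━━━━━━━━━┓                           
tor           ┃━━━━━━━━━━━━━━━━━━━━┓      
──────────────┨s                   ┃      
0  B2 f8 33 c2┃────────────────────┨      
0  63 dc cc 80┃                    ┃      
0  b8 a2 82 b6┃              .     ┃      
0  df 55 2a 68┃                    ┃      
0  fa fa 89 06┃...      ~~~~       ┃      
0  71 71 79 01┃                    ┃      
0  21 21 c0 cc┃                    ┃      
              ┃           ~~       ┃      
              ┃       ~~~~         ┃      
              ┃    ~~~             ┃      
              ┃~~~~                ┃      
              ┃      **            ┃      
              ┃                    ┃      
━━━━━━━━━━━━━━┛                    ┃      
 ┗━━━━━━━━━━━━━━━━━━━━━━━━━━━━━━━━━┛      


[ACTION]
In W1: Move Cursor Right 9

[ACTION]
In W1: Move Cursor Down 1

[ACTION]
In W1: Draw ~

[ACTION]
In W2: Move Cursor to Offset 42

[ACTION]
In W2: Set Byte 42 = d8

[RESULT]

                                          
━━━━━━━━━━━━━━┓                           
tor           ┃━━━━━━━━━━━━━━━━━━━━┓      
──────────────┨s                   ┃      
0  b2 f8 33 c2┃────────────────────┨      
0  63 dc cc 80┃                    ┃      
0  b8 a2 82 b6┃              .     ┃      
0  df 55 2a 68┃                    ┃      
0  fa fa 89 06┃...      ~~~~       ┃      
0  71 71 79 01┃                    ┃      
0  21 21 c0 cc┃                    ┃      
              ┃           ~~       ┃      
              ┃       ~~~~         ┃      
              ┃    ~~~             ┃      
              ┃~~~~                ┃      
              ┃      **            ┃      
              ┃                    ┃      
━━━━━━━━━━━━━━┛                    ┃      
 ┗━━━━━━━━━━━━━━━━━━━━━━━━━━━━━━━━━┛      


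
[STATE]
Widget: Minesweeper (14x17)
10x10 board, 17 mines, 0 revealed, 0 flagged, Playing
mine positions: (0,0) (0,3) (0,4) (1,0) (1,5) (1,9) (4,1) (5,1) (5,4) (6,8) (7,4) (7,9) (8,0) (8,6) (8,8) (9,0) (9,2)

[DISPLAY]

■■■■■■■■■■    
■■■■■■■■■■    
■■■■■■■■■■    
■■■■■■■■■■    
■■■■■■■■■■    
■■■■■■■■■■    
■■■■■■■■■■    
■■■■■■■■■■    
■■■■■■■■■■    
■■■■■■■■■■    
              
              
              
              
              
              
              


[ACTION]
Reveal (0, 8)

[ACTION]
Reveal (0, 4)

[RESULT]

✹■■✹✹■■■1■    
✹■■■■✹■■■✹    
■■■■■■■■■■    
■■■■■■■■■■    
■✹■■■■■■■■    
■✹■■✹■■■■■    
■■■■■■■■✹■    
■■■■✹■■■■✹    
✹■■■■■✹■✹■    
✹■✹■■■■■■■    
              
              
              
              
              
              
              


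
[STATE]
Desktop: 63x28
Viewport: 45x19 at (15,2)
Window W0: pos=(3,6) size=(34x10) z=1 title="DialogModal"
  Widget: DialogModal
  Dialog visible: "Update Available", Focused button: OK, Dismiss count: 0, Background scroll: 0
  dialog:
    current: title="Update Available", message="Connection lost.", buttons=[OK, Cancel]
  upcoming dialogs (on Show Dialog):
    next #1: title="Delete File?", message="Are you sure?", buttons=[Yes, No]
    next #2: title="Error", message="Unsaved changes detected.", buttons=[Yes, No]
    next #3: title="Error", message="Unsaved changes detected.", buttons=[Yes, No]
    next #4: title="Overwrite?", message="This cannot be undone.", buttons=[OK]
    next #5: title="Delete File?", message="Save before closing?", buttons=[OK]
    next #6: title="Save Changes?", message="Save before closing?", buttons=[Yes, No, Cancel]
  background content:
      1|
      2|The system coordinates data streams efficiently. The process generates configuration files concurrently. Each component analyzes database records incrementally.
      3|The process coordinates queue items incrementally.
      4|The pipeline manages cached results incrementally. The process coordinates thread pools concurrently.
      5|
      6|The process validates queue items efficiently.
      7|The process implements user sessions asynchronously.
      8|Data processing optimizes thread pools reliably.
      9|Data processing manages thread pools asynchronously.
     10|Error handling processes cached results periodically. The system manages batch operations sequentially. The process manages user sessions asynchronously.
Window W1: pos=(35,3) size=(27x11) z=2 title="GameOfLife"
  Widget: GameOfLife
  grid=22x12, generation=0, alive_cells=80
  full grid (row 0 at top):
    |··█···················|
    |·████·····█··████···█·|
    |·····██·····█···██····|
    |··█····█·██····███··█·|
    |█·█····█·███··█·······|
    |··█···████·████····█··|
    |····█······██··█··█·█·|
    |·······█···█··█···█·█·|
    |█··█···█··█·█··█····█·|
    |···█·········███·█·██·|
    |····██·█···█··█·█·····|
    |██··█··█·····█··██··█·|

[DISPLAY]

                                             
                    ┏━━━━━━━━━━━━━━━━━━━━━━━━
                    ┃ GameOfLife             
                    ┠────────────────────────
━━━━━━━━━━━━━━━━━━━━┃Gen: 0                  
l                   ┃··█····█·██····███··█·  
────────────────────┃█·█····█·███··█·······  
──────────────┐     ┃··█···████·████····█··  
ate Available │a str┃····█······██··█··█·█·  
nection lost. │eue i┃·······█···█··█···█·█·  
K]  Cancel    │d res┃█··█···█··█·█··█····█·  
──────────────┘     ┗━━━━━━━━━━━━━━━━━━━━━━━━
 validates queue item┃                       
━━━━━━━━━━━━━━━━━━━━━┛                       
                                             
                                             
                                             
                                             
                                             


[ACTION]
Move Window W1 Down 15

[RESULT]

                                             
                                             
                                             
                                             
━━━━━━━━━━━━━━━━━━━━━┓                       
l                    ┃                       
─────────────────────┨                       
──────────────┐      ┃                       
ate Available │a stre┃                       
nection lost. │eue it┃                       
K]  Cancel    │d resu┃                       
──────────────┘      ┃                       
 validates queue item┃                       
━━━━━━━━━━━━━━━━━━━━━┛                       
                                             
                    ┏━━━━━━━━━━━━━━━━━━━━━━━━
                    ┃ GameOfLife             
                    ┠────────────────────────
                    ┃Gen: 0                  


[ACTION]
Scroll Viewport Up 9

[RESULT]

                                             
                                             
                                             
                                             
                                             
                                             
━━━━━━━━━━━━━━━━━━━━━┓                       
l                    ┃                       
─────────────────────┨                       
──────────────┐      ┃                       
ate Available │a stre┃                       
nection lost. │eue it┃                       
K]  Cancel    │d resu┃                       
──────────────┘      ┃                       
 validates queue item┃                       
━━━━━━━━━━━━━━━━━━━━━┛                       
                                             
                    ┏━━━━━━━━━━━━━━━━━━━━━━━━
                    ┃ GameOfLife             


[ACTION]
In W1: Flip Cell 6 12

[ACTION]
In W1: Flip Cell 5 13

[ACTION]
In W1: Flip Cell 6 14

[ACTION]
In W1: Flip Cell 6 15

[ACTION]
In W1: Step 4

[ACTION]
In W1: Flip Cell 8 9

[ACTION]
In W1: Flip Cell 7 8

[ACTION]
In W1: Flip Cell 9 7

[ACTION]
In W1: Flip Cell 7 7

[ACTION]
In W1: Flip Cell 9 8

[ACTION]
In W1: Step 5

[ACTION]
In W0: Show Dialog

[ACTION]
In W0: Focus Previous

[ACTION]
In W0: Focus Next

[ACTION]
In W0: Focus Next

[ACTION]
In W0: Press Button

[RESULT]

                                             
                                             
                                             
                                             
                                             
                                             
━━━━━━━━━━━━━━━━━━━━━┓                       
l                    ┃                       
─────────────────────┨                       
                     ┃                       
coordinates data stre┃                       
 coordinates queue it┃                       
e manages cached resu┃                       
                     ┃                       
 validates queue item┃                       
━━━━━━━━━━━━━━━━━━━━━┛                       
                                             
                    ┏━━━━━━━━━━━━━━━━━━━━━━━━
                    ┃ GameOfLife             


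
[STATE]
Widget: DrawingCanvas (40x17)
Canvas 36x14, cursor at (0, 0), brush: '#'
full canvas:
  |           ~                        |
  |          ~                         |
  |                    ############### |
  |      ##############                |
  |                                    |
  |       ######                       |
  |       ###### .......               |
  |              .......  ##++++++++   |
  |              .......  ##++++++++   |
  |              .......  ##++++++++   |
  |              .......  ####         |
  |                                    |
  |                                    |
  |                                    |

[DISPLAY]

+          ~                            
          ~                             
                    ###############     
      ##############                    
                                        
       ######                           
       ###### .......                   
              .......  ##++++++++       
              .......  ##++++++++       
              .......  ##++++++++       
              .......  ####             
                                        
                                        
                                        
                                        
                                        
                                        


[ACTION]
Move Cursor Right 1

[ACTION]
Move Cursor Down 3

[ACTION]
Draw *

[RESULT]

           ~                            
          ~                             
                    ###############     
 *    ##############                    
                                        
       ######                           
       ###### .......                   
              .......  ##++++++++       
              .......  ##++++++++       
              .......  ##++++++++       
              .......  ####             
                                        
                                        
                                        
                                        
                                        
                                        


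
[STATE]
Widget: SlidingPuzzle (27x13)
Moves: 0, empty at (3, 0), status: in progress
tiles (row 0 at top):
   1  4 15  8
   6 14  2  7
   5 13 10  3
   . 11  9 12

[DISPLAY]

┌────┬────┬────┬────┐      
│  1 │  4 │ 15 │  8 │      
├────┼────┼────┼────┤      
│  6 │ 14 │  2 │  7 │      
├────┼────┼────┼────┤      
│  5 │ 13 │ 10 │  3 │      
├────┼────┼────┼────┤      
│    │ 11 │  9 │ 12 │      
└────┴────┴────┴────┘      
Moves: 0                   
                           
                           
                           


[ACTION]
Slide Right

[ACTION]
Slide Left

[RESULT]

┌────┬────┬────┬────┐      
│  1 │  4 │ 15 │  8 │      
├────┼────┼────┼────┤      
│  6 │ 14 │  2 │  7 │      
├────┼────┼────┼────┤      
│  5 │ 13 │ 10 │  3 │      
├────┼────┼────┼────┤      
│ 11 │    │  9 │ 12 │      
└────┴────┴────┴────┘      
Moves: 1                   
                           
                           
                           


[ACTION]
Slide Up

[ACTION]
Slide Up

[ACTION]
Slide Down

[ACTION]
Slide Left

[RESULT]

┌────┬────┬────┬────┐      
│  1 │  4 │ 15 │  8 │      
├────┼────┼────┼────┤      
│  6 │ 14 │  2 │  7 │      
├────┼────┼────┼────┤      
│  5 │ 10 │    │  3 │      
├────┼────┼────┼────┤      
│ 11 │ 13 │  9 │ 12 │      
└────┴────┴────┴────┘      
Moves: 3                   
                           
                           
                           


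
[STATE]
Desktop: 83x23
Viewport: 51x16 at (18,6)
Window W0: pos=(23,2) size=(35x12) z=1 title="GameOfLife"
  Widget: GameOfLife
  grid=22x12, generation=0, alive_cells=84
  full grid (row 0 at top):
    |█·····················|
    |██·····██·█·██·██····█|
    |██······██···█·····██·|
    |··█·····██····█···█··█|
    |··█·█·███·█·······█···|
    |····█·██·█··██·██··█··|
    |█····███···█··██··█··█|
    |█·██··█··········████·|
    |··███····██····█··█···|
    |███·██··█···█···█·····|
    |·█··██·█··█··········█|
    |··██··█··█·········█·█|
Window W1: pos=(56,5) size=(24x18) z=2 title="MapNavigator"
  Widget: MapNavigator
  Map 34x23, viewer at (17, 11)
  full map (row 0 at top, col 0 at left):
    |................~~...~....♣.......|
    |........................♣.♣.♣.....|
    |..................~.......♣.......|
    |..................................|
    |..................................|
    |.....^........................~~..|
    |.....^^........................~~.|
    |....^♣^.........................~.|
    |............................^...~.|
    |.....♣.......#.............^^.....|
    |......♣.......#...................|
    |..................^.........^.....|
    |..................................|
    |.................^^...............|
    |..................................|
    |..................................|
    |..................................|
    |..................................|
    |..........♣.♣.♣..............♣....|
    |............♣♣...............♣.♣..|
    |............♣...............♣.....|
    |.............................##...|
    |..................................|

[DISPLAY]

     ┃██······██···█·····██·          ┃ MapNavigato
     ┃··█·····██····█···█··█          ┠────────────
     ┃··█·█·███·█·······█···          ┃............
     ┃····█·██·█··██·██··█··          ┃............
     ┃█····███···█··██··█··█          ┃^...........
     ┃█·██··█··········████·          ┃^...........
     ┃··███····██····█··█···          ┃............
     ┗━━━━━━━━━━━━━━━━━━━━━━━━━━━━━━━━┃.......#....
                                      ┃♣.......#...
                                      ┃...........@
                                      ┃............
                                      ┃...........^
                                      ┃............
                                      ┃............
                                      ┃............
                                      ┃............


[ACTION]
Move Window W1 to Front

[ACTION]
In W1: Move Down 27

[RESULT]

     ┃██······██···█·····██·          ┃ MapNavigato
     ┃··█·····██····█···█··█          ┠────────────
     ┃··█·█·███·█·······█···          ┃............
     ┃····█·██·█··██·██··█··          ┃............
     ┃█····███···█··██··█··█          ┃............
     ┃█·██··█··········████·          ┃....♣.♣.♣...
     ┃··███····██····█··█···          ┃......♣♣....
     ┗━━━━━━━━━━━━━━━━━━━━━━━━━━━━━━━━┃......♣.....
                                      ┃............
                                      ┃...........@
                                      ┃            
                                      ┃            
                                      ┃            
                                      ┃            
                                      ┃            
                                      ┃            


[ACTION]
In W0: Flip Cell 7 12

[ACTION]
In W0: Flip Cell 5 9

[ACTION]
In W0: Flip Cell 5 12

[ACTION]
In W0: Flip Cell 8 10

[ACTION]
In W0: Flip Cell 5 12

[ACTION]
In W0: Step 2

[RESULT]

     ┃·███·····█··█········█          ┃ MapNavigato
     ┃·███·······██··███···█          ┠────────────
     ┃··█·█······█·█·█····█·          ┃............
     ┃··████·····█·······█··          ┃............
     ┃····██·····█·······█··          ┃............
     ┃·███··········█··█····          ┃....♣.♣.♣...
     ┃·█····█·█·······█·····          ┃......♣♣....
     ┗━━━━━━━━━━━━━━━━━━━━━━━━━━━━━━━━┃......♣.....
                                      ┃............
                                      ┃...........@
                                      ┃            
                                      ┃            
                                      ┃            
                                      ┃            
                                      ┃            
                                      ┃            
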